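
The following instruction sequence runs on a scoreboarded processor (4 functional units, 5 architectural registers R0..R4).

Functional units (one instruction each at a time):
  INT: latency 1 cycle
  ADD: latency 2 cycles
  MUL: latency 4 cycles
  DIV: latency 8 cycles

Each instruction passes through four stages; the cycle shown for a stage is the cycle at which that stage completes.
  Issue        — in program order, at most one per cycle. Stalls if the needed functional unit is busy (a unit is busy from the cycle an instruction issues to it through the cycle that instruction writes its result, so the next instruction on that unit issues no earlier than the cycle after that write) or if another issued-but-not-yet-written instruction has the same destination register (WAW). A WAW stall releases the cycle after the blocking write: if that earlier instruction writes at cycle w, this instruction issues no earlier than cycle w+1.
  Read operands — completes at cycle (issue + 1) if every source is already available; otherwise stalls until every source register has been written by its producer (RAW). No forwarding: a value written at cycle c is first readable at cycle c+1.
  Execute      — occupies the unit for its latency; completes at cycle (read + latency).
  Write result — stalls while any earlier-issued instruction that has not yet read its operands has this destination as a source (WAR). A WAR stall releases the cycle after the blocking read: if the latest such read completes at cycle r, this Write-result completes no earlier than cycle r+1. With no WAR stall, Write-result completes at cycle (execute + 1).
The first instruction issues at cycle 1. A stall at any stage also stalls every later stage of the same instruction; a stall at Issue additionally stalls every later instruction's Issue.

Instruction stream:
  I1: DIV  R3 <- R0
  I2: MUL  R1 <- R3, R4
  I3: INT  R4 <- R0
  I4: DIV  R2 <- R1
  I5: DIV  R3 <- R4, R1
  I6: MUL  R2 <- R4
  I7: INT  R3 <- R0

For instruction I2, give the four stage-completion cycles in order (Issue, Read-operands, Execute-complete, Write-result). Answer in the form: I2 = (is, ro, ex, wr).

I1  is:1  ro:2  ex:10  wr:11
I2  is:2  ro:12  ex:16  wr:17  — RAW R3: wait I1 write@11
I3  is:3  ro:4  ex:5  wr:13  — WAR R4: wait I2 read@12
I4  is:12  ro:18  ex:26  wr:27  — struct: DIV busy until I1 writes@11, RAW R1: wait I2 write@17
I5  is:28  ro:29  ex:37  wr:38  — struct: DIV busy until I4 writes@27
I6  is:29  ro:30  ex:34  wr:35
I7  is:39  ro:40  ex:41  wr:42  — WAW R3: wait I5 write@38

I2 = (2, 12, 16, 17)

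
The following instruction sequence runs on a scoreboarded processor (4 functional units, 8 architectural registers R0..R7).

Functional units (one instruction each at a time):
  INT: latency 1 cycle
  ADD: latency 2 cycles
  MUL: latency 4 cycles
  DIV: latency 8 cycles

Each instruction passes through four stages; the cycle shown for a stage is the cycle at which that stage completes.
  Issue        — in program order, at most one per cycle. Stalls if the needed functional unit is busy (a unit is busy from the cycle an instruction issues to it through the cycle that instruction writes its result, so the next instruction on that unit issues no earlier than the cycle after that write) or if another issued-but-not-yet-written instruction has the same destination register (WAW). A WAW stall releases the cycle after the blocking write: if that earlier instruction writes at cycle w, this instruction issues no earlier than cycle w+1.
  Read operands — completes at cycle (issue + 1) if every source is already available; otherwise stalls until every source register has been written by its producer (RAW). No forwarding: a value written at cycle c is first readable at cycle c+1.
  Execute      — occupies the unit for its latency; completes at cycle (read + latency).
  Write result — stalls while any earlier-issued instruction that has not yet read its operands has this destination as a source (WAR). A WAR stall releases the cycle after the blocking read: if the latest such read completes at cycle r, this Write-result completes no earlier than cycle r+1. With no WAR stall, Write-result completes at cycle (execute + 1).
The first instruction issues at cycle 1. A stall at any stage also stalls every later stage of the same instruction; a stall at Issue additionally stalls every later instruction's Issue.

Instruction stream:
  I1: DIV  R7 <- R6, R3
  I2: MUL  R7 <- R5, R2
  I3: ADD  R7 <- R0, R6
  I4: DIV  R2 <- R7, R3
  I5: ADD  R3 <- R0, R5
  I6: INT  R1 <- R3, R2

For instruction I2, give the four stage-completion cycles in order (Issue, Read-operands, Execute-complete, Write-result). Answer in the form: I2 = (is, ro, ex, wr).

I1  is:1  ro:2  ex:10  wr:11
I2  is:12  ro:13  ex:17  wr:18  — WAW R7: wait I1 write@11
I3  is:19  ro:20  ex:22  wr:23  — WAW R7: wait I2 write@18
I4  is:20  ro:24  ex:32  wr:33  — RAW R7: wait I3 write@23
I5  is:24  ro:25  ex:27  wr:28  — struct: ADD busy until I3 writes@23
I6  is:25  ro:34  ex:35  wr:36  — RAW R2: wait I4 write@33

I2 = (12, 13, 17, 18)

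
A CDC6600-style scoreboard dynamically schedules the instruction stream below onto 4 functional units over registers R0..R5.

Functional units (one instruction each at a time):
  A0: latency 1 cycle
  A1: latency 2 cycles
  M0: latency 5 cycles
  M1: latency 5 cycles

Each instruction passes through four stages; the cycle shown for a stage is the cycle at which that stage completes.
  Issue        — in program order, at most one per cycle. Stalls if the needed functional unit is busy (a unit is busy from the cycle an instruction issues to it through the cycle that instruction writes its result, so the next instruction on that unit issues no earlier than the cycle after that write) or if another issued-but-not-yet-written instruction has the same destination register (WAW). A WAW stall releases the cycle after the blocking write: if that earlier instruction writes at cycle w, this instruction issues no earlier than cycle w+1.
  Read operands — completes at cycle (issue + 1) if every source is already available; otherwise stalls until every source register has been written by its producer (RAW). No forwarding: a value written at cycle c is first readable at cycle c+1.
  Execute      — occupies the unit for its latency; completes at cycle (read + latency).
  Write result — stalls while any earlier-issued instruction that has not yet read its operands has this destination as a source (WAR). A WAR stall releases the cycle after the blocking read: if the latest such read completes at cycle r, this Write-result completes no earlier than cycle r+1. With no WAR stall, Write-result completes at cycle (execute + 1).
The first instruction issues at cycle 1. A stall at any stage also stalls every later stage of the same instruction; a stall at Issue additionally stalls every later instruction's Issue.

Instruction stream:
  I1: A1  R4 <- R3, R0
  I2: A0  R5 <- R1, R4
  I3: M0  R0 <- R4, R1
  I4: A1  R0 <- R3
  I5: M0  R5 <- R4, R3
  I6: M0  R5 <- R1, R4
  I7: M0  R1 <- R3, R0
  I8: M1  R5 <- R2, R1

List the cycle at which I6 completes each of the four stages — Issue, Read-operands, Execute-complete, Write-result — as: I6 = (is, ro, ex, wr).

I6 = (22, 23, 28, 29)

cycle 1: I1 issues→A1
cycle 2: I1 reads · I2 issues→A0
cycle 3: I3 issues→M0
cycle 4: I1 exec-done
cycle 5: I1 writes R4
cycle 6: I2 reads · I3 reads
cycle 7: I2 exec-done
cycle 8: I2 writes R5
cycle 11: I3 exec-done
cycle 12: I3 writes R0
cycle 13: I4 issues→A1
cycle 14: I4 reads · I5 issues→M0
cycle 15: I5 reads
cycle 16: I4 exec-done
cycle 17: I4 writes R0
cycle 20: I5 exec-done
cycle 21: I5 writes R5
cycle 22: I6 issues→M0
cycle 23: I6 reads
cycle 28: I6 exec-done
cycle 29: I6 writes R5
cycle 30: I7 issues→M0
cycle 31: I7 reads · I8 issues→M1
cycle 36: I7 exec-done
cycle 37: I7 writes R1
cycle 38: I8 reads
cycle 43: I8 exec-done
cycle 44: I8 writes R5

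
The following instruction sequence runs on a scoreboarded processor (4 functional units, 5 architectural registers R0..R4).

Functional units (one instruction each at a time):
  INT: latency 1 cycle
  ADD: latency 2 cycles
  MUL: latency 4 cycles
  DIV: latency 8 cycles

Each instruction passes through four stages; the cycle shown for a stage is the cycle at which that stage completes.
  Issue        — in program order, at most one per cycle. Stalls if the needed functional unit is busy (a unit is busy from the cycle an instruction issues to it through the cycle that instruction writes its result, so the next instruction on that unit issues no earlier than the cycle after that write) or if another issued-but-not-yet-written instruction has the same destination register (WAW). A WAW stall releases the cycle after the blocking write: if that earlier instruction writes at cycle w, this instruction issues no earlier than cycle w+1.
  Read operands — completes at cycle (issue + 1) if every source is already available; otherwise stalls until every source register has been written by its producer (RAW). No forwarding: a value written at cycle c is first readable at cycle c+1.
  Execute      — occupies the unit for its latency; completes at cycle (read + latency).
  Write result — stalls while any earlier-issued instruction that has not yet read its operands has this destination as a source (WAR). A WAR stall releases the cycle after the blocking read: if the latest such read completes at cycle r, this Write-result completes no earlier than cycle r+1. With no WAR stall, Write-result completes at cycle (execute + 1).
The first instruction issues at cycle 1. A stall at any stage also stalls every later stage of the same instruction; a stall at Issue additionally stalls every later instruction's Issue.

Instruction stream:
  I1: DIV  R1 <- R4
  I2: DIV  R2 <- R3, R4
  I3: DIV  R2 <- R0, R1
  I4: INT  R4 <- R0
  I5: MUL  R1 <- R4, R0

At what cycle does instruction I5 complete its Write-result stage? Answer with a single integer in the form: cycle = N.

cycle = 33

I1: IS=1 RO=2 EX=10 WR=11
I2: IS=12 RO=13 EX=21 WR=22  [struct: DIV busy until I1 writes@11]
I3: IS=23 RO=24 EX=32 WR=33  [struct: DIV busy until I2 writes@22]
I4: IS=24 RO=25 EX=26 WR=27
I5: IS=25 RO=28 EX=32 WR=33  [RAW R4: wait I4 write@27]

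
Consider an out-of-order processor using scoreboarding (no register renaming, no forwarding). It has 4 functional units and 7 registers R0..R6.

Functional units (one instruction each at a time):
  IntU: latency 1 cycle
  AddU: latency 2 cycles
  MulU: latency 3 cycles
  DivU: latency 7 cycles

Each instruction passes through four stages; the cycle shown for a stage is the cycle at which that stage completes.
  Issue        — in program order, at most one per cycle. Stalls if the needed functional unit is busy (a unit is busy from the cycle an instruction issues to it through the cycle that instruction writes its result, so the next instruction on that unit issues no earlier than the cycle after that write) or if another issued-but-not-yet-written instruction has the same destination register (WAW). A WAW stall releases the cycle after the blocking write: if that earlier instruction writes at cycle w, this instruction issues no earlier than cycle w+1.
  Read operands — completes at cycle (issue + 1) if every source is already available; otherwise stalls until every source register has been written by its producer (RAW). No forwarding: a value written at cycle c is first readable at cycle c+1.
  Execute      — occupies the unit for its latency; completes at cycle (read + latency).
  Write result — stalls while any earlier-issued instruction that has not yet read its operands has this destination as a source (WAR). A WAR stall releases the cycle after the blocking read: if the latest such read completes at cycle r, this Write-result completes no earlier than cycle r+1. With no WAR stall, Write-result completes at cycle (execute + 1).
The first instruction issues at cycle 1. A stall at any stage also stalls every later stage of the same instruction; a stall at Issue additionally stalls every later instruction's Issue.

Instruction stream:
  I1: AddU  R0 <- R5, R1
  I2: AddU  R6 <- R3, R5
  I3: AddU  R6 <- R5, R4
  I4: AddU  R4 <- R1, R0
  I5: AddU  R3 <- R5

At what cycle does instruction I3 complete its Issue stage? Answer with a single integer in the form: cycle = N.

cycle = 11

  I1 | 1 | 2 | 4 | 5
  I2 | 6 | 7 | 9 | 10   struct: AddU busy until I1 writes@5
  I3 | 11 | 12 | 14 | 15   struct: AddU busy until I2 writes@10
  I4 | 16 | 17 | 19 | 20   struct: AddU busy until I3 writes@15
  I5 | 21 | 22 | 24 | 25   struct: AddU busy until I4 writes@20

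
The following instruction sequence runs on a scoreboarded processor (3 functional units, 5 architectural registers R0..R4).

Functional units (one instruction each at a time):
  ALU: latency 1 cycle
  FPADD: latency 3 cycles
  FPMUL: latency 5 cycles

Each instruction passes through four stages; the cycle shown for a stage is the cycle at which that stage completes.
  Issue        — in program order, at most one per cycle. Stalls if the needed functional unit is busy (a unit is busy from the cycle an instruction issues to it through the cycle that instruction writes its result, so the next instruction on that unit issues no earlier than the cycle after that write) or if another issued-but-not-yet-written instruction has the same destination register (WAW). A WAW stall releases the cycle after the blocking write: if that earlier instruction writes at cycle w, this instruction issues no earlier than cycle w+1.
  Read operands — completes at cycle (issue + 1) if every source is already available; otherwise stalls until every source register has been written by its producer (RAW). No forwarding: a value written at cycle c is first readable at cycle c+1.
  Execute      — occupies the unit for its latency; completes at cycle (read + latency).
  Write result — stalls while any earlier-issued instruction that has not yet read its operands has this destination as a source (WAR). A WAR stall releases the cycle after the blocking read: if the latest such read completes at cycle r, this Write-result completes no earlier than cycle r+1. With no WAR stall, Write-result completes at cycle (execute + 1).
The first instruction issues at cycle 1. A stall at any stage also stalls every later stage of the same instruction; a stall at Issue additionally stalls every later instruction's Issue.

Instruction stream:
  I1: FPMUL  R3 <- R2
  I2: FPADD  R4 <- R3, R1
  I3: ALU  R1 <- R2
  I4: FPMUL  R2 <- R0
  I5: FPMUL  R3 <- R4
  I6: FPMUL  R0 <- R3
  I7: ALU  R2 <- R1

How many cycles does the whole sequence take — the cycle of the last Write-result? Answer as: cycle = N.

[1] I1→FPMUL
[2] I1 RO · I2→FPADD
[3] I3→ALU
[4] I3 RO
[5] I3 EX
[7] I1 EX
[8] I1 WR R3
[9] I2 RO · I4→FPMUL
[10] I3 WR R1 · I4 RO
[12] I2 EX
[13] I2 WR R4
[15] I4 EX
[16] I4 WR R2
[17] I5→FPMUL
[18] I5 RO
[23] I5 EX
[24] I5 WR R3
[25] I6→FPMUL
[26] I6 RO · I7→ALU
[27] I7 RO
[28] I7 EX
[29] I7 WR R2
[31] I6 EX
[32] I6 WR R0

cycle = 32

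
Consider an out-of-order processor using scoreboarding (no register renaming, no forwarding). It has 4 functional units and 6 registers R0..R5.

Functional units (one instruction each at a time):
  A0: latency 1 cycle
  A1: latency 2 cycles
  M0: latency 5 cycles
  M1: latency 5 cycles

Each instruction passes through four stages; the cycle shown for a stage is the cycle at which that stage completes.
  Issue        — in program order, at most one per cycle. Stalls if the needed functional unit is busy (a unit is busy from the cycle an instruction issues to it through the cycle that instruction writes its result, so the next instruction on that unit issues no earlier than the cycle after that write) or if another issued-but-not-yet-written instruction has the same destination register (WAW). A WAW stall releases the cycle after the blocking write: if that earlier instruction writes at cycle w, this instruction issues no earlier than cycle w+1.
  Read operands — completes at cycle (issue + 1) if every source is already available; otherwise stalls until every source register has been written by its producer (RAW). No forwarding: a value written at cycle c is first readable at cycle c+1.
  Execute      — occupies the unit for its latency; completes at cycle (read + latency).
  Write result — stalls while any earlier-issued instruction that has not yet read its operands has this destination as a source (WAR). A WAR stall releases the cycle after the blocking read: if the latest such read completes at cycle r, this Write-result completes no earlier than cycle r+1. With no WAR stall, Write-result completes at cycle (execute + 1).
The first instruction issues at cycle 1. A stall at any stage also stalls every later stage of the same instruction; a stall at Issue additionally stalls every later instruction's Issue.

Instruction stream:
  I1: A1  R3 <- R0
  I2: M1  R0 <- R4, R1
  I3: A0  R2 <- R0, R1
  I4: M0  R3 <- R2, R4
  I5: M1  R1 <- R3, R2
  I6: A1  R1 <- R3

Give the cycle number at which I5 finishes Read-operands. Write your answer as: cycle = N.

cycle = 20

I1 -> (1, 2, 4, 5)
I2 -> (2, 3, 8, 9)
I3 -> (3, 10, 11, 12)  // RAW R0: wait I2 write@9
I4 -> (6, 13, 18, 19)  // WAW R3: wait I1 write@5, RAW R2: wait I3 write@12
I5 -> (10, 20, 25, 26)  // struct: M1 busy until I2 writes@9, RAW R3: wait I4 write@19
I6 -> (27, 28, 30, 31)  // WAW R1: wait I5 write@26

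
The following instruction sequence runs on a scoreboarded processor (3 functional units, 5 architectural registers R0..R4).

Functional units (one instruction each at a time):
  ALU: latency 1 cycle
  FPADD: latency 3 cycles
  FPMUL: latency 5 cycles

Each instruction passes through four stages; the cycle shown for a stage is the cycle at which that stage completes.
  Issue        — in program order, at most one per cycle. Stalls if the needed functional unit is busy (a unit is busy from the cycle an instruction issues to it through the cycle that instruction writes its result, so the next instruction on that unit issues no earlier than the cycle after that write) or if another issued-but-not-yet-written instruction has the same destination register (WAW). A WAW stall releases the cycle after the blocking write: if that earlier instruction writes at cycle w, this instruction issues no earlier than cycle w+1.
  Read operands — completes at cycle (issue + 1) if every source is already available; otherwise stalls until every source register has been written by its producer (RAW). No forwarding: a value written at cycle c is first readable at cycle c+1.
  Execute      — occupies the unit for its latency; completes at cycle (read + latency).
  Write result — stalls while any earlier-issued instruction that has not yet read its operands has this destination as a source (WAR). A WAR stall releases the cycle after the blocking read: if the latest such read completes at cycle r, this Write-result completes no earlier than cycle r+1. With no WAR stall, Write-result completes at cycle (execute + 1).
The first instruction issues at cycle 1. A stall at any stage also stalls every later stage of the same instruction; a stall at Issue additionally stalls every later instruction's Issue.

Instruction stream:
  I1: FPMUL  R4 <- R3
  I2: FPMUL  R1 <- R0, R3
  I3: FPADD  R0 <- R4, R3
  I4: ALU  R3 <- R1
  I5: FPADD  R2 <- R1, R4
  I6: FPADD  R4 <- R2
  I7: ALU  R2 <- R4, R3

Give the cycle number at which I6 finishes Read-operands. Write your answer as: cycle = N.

cycle = 23

cycle 1: I1 dispatched to FPMUL
cycle 2: I1 operands ready
cycle 7: I1 complete
cycle 8: R4←I1
cycle 9: I2 dispatched to FPMUL
cycle 10: I2 operands ready · I3 dispatched to FPADD
cycle 11: I3 operands ready · I4 dispatched to ALU
cycle 14: I3 complete
cycle 15: I2 complete · R0←I3
cycle 16: R1←I2 · I5 dispatched to FPADD
cycle 17: I4 operands ready · I5 operands ready
cycle 18: I4 complete
cycle 19: R3←I4
cycle 20: I5 complete
cycle 21: R2←I5
cycle 22: I6 dispatched to FPADD
cycle 23: I6 operands ready · I7 dispatched to ALU
cycle 26: I6 complete
cycle 27: R4←I6
cycle 28: I7 operands ready
cycle 29: I7 complete
cycle 30: R2←I7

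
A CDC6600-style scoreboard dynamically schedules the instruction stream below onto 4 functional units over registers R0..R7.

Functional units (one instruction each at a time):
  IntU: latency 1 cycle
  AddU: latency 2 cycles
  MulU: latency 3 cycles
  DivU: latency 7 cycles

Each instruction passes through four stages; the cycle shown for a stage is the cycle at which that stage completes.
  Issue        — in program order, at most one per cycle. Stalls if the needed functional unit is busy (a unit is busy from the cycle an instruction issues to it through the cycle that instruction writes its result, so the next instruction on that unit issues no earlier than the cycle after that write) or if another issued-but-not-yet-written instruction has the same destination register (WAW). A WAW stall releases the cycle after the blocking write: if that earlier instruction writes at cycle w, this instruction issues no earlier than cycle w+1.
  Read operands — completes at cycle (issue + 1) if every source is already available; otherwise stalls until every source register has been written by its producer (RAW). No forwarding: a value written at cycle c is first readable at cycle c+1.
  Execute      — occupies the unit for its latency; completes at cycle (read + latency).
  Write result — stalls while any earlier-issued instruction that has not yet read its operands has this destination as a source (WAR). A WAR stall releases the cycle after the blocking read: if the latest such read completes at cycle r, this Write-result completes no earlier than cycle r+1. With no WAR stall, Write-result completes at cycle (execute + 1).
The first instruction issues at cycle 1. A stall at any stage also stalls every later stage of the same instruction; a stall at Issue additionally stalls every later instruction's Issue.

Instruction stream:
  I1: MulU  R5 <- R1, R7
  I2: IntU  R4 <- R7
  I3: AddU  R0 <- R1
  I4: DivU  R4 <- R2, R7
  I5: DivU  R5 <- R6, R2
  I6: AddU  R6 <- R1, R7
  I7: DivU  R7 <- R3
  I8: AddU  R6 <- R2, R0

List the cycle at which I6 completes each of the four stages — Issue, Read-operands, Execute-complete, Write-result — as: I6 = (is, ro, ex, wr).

I6 = (17, 18, 20, 21)

t=1  issue I1 (MulU)
t=2  I1 read-ops; issue I2 (IntU)
t=3  I2 read-ops; issue I3 (AddU)
t=4  I2 finished on IntU; I3 read-ops
t=5  I1 finished on MulU; I2→R4
t=6  I1→R5; I3 finished on AddU; issue I4 (DivU)
t=7  I3→R0; I4 read-ops
t=14  I4 finished on DivU
t=15  I4→R4
t=16  issue I5 (DivU)
t=17  I5 read-ops; issue I6 (AddU)
t=18  I6 read-ops
t=20  I6 finished on AddU
t=21  I6→R6
t=24  I5 finished on DivU
t=25  I5→R5
t=26  issue I7 (DivU)
t=27  I7 read-ops; issue I8 (AddU)
t=28  I8 read-ops
t=30  I8 finished on AddU
t=31  I8→R6
t=34  I7 finished on DivU
t=35  I7→R7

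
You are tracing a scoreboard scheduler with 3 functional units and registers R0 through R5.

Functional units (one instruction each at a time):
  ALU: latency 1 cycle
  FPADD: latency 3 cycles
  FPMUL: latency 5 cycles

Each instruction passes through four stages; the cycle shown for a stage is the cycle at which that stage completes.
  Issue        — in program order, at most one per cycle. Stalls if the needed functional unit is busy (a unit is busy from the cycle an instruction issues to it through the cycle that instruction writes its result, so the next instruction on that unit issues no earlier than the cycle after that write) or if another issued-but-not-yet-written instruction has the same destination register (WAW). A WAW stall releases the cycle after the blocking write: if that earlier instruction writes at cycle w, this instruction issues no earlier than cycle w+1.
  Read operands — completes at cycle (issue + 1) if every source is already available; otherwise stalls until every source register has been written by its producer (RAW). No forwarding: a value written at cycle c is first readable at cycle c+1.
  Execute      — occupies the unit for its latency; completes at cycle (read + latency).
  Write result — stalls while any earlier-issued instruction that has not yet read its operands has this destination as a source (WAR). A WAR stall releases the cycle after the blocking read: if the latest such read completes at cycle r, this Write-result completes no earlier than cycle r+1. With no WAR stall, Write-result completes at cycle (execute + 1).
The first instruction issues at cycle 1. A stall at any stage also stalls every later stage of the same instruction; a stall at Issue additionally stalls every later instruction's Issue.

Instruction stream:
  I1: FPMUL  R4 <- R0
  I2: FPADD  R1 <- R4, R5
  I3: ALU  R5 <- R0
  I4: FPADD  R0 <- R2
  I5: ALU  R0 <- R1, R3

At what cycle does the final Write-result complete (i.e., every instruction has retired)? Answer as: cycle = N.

cycle = 23

t=1  I1 dispatched to FPMUL
t=2  I1 operands ready, I2 dispatched to FPADD
t=3  I3 dispatched to ALU
t=4  I3 operands ready
t=5  I3 complete
t=7  I1 complete
t=8  R4←I1
t=9  I2 operands ready
t=10  R5←I3
t=12  I2 complete
t=13  R1←I2
t=14  I4 dispatched to FPADD
t=15  I4 operands ready
t=18  I4 complete
t=19  R0←I4
t=20  I5 dispatched to ALU
t=21  I5 operands ready
t=22  I5 complete
t=23  R0←I5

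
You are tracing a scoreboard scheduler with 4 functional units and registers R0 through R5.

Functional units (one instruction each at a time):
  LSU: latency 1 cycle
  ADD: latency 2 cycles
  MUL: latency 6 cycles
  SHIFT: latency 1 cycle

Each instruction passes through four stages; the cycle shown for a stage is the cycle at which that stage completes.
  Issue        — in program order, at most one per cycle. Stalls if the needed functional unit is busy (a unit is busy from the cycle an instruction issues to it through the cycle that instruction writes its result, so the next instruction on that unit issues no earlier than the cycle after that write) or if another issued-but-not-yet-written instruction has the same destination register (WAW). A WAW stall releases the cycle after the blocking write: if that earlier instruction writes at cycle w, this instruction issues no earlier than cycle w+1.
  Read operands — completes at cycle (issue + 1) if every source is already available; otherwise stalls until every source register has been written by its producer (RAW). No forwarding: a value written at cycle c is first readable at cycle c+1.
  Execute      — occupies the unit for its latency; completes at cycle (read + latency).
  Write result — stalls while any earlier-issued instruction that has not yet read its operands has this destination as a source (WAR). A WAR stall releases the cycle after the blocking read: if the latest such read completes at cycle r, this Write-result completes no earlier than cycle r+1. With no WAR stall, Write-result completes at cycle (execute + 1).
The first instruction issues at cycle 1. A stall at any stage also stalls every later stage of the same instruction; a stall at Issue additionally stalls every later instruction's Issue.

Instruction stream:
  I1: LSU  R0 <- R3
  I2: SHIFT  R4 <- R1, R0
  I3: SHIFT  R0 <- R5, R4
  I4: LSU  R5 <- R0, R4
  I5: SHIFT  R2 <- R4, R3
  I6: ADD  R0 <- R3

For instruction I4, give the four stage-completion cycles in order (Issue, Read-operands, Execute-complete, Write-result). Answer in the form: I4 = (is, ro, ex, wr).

t=1  I1 issues→LSU
t=2  I1 reads; I2 issues→SHIFT
t=3  I1 exec-done
t=4  I1 writes R0
t=5  I2 reads
t=6  I2 exec-done
t=7  I2 writes R4
t=8  I3 issues→SHIFT
t=9  I3 reads; I4 issues→LSU
t=10  I3 exec-done
t=11  I3 writes R0
t=12  I4 reads; I5 issues→SHIFT
t=13  I4 exec-done; I5 reads; I6 issues→ADD
t=14  I4 writes R5; I5 exec-done; I6 reads
t=15  I5 writes R2
t=16  I6 exec-done
t=17  I6 writes R0

I4 = (9, 12, 13, 14)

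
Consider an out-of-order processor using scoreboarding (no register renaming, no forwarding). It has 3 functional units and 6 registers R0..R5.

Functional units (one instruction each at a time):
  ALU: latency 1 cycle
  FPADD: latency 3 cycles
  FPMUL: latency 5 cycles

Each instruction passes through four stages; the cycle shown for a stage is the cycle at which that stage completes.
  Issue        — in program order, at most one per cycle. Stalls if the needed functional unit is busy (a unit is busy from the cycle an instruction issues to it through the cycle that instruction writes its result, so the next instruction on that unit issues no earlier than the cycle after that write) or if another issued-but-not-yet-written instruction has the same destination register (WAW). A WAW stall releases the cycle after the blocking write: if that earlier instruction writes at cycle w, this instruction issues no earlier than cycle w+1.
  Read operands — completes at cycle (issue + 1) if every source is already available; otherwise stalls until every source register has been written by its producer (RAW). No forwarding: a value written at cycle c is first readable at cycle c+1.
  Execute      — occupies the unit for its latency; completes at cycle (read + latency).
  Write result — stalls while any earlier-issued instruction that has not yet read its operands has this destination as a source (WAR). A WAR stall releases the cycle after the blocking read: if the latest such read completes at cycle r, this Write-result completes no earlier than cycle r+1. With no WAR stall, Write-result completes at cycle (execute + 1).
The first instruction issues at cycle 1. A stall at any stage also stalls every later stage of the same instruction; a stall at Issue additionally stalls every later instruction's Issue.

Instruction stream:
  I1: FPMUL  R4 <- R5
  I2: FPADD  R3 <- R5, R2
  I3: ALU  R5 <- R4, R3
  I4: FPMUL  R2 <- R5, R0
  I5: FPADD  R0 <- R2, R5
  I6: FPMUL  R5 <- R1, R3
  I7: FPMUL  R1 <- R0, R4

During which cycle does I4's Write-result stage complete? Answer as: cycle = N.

[1] I1→FPMUL
[2] I1 RO · I2→FPADD
[3] I2 RO · I3→ALU
[6] I2 EX
[7] I1 EX · I2 WR R3
[8] I1 WR R4
[9] I3 RO · I4→FPMUL
[10] I3 EX · I5→FPADD
[11] I3 WR R5
[12] I4 RO
[17] I4 EX
[18] I4 WR R2
[19] I5 RO · I6→FPMUL
[20] I6 RO
[22] I5 EX
[23] I5 WR R0
[25] I6 EX
[26] I6 WR R5
[27] I7→FPMUL
[28] I7 RO
[33] I7 EX
[34] I7 WR R1

cycle = 18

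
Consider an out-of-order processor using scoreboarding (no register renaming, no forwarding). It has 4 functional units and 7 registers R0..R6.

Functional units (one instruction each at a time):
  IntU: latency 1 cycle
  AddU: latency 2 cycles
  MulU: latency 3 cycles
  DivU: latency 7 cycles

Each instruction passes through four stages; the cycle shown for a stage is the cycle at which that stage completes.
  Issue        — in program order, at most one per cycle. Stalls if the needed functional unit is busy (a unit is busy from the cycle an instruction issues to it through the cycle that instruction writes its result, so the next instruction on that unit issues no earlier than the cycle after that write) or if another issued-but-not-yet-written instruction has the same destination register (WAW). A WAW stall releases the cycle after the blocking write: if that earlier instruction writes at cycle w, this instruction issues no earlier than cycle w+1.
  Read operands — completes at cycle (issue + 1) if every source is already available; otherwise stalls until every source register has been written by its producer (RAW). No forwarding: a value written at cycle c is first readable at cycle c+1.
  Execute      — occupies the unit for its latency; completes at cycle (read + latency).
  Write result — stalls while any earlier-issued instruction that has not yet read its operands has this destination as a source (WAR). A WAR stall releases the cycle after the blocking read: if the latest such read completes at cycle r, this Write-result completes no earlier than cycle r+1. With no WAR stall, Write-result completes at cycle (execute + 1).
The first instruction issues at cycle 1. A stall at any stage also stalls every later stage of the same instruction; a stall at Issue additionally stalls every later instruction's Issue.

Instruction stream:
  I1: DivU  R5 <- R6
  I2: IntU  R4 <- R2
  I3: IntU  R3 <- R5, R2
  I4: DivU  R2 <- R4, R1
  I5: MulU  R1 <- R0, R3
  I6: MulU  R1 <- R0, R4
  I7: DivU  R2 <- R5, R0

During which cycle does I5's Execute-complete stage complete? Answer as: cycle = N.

cycle = 17

1) issue 1, read 2, done 9, write 10
2) issue 2, read 3, done 4, write 5
3) issue 6, read 11, done 12, write 13  <struct: IntU busy until I2 writes@5 / RAW R5: wait I1 write@10>
4) issue 11, read 12, done 19, write 20  <struct: DivU busy until I1 writes@10>
5) issue 12, read 14, done 17, write 18  <RAW R3: wait I3 write@13>
6) issue 19, read 20, done 23, write 24  <struct: MulU busy until I5 writes@18>
7) issue 21, read 22, done 29, write 30  <struct: DivU busy until I4 writes@20>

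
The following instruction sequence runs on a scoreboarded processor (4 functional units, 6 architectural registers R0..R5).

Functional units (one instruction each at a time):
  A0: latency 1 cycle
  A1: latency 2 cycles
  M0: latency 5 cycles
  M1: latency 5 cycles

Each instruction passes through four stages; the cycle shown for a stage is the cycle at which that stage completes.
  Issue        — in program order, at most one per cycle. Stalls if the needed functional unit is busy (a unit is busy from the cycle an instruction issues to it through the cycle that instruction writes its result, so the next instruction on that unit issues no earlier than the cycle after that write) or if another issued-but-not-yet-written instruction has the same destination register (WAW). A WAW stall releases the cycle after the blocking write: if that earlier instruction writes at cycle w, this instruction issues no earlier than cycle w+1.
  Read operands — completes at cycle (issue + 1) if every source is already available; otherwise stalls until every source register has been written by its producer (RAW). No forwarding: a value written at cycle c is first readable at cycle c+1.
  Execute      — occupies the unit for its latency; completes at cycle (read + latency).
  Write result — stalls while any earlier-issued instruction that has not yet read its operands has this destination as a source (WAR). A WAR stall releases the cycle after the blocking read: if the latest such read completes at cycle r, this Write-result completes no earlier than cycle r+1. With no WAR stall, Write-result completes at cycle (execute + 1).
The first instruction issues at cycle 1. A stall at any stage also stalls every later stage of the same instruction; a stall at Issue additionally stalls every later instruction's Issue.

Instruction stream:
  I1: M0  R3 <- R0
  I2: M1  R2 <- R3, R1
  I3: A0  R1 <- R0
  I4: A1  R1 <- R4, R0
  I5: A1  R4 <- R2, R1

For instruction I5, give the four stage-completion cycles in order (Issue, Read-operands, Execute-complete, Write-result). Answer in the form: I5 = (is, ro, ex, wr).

cycle 1: I1→M0
cycle 2: I1 RO; I2→M1
cycle 3: I3→A0
cycle 4: I3 RO
cycle 5: I3 EX
cycle 7: I1 EX
cycle 8: I1 WR R3
cycle 9: I2 RO
cycle 10: I3 WR R1
cycle 11: I4→A1
cycle 12: I4 RO
cycle 14: I2 EX; I4 EX
cycle 15: I2 WR R2; I4 WR R1
cycle 16: I5→A1
cycle 17: I5 RO
cycle 19: I5 EX
cycle 20: I5 WR R4

I5 = (16, 17, 19, 20)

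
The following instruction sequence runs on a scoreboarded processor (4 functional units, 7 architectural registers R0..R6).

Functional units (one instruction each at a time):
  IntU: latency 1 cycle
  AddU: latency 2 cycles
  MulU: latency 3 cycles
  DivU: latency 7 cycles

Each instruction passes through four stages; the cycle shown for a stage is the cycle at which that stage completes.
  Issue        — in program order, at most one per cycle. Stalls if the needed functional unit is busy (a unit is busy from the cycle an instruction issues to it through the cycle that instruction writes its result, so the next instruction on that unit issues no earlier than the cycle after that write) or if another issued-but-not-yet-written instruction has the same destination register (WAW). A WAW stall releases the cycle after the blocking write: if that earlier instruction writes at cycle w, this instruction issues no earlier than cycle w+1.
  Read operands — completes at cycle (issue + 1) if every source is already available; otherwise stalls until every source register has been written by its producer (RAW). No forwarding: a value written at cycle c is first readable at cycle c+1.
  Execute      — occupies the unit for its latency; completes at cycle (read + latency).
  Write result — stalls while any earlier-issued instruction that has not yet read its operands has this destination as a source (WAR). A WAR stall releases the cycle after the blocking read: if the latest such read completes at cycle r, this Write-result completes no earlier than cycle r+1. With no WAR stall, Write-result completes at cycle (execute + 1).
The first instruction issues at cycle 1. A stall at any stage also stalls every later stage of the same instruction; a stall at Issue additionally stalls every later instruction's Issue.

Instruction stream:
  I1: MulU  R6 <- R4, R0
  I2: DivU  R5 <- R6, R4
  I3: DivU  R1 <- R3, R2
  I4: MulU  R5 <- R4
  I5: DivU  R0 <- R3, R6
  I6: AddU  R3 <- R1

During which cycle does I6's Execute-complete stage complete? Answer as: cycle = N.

cycle = 30

I1: IS=1 RO=2 EX=5 WR=6
I2: IS=2 RO=7 EX=14 WR=15  [RAW R6: wait I1 write@6]
I3: IS=16 RO=17 EX=24 WR=25  [struct: DivU busy until I2 writes@15]
I4: IS=17 RO=18 EX=21 WR=22
I5: IS=26 RO=27 EX=34 WR=35  [struct: DivU busy until I3 writes@25]
I6: IS=27 RO=28 EX=30 WR=31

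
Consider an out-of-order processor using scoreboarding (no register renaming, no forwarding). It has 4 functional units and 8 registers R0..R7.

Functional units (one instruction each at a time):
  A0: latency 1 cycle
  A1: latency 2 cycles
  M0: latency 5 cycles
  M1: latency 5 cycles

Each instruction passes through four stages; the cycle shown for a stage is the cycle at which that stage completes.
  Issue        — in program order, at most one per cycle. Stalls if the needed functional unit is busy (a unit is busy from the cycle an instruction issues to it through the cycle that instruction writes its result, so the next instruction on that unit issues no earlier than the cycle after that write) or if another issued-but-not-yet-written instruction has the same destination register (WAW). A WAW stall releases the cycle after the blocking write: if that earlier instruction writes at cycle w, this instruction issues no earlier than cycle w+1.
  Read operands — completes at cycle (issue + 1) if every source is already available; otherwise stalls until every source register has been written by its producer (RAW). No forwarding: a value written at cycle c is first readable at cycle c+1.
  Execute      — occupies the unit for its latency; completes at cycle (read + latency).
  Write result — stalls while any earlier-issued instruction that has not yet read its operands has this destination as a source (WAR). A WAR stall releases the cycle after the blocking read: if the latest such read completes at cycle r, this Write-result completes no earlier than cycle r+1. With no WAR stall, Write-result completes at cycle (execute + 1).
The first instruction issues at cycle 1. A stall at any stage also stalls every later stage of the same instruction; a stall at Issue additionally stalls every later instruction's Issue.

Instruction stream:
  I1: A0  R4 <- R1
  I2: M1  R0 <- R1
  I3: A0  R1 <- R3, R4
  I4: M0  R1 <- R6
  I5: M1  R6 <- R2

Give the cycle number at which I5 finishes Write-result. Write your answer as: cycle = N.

  I1 | 1 | 2 | 3 | 4
  I2 | 2 | 3 | 8 | 9
  I3 | 5 | 6 | 7 | 8   struct: A0 busy until I1 writes@4
  I4 | 9 | 10 | 15 | 16   WAW R1: wait I3 write@8
  I5 | 10 | 11 | 16 | 17

cycle = 17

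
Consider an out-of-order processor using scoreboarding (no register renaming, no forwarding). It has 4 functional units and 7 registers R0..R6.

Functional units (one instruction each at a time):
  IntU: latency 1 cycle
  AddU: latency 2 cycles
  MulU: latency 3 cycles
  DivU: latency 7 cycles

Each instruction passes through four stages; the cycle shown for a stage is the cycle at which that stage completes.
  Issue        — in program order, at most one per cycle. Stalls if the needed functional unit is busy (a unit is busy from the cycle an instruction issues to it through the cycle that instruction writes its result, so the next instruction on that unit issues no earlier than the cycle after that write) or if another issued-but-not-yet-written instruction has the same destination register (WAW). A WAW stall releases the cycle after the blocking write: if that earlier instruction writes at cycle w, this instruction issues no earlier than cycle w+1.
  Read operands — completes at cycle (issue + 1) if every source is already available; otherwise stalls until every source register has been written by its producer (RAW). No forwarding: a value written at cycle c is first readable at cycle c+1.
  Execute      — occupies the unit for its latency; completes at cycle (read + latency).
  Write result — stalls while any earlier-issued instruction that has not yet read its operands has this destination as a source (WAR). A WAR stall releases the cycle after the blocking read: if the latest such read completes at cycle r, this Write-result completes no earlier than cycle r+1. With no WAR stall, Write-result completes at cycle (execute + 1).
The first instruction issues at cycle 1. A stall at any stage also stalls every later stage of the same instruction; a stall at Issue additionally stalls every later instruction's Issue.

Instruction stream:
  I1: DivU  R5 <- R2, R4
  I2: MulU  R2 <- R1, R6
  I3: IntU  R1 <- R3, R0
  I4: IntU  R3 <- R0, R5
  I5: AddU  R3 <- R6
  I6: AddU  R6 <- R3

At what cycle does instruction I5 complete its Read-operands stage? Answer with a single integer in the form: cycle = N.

cycle = 15

  I1 | 1 | 2 | 9 | 10
  I2 | 2 | 3 | 6 | 7
  I3 | 3 | 4 | 5 | 6
  I4 | 7 | 11 | 12 | 13   struct: IntU busy until I3 writes@6 · RAW R5: wait I1 write@10
  I5 | 14 | 15 | 17 | 18   WAW R3: wait I4 write@13
  I6 | 19 | 20 | 22 | 23   struct: AddU busy until I5 writes@18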